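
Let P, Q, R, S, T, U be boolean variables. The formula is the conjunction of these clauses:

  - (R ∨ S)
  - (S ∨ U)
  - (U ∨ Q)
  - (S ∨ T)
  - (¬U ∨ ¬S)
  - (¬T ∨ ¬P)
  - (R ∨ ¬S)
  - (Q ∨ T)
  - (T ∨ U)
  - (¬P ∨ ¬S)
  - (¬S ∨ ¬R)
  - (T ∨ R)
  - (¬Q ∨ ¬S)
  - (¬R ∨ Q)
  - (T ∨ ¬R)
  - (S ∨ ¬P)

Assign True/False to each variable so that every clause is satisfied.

P=0  Q=1  R=1  S=0  T=1  U=1

Pure literal: P appears only negated; assign P = False.
Branch on Q: take Q = True.
  then S is forced to False.
  then R is forced to True.
  then U is forced to True.
  then T is forced to True.
Every clause has at least one true literal under this assignment.
Check each clause:
  1. (S ∨ R) — R is true.
  2. (S ∨ U) — U is true.
  3. (U ∨ Q) — Q is true.
  4. (T ∨ S) — T is true.
  5. (¬S ∨ ¬U) — ¬S is true.
  6. (¬T ∨ ¬P) — ¬P is true.
  7. (¬S ∨ R) — R is true.
  8. (T ∨ Q) — Q is true.
  9. (U ∨ T) — T is true.
  10. (¬P ∨ ¬S) — ¬S is true.
  11. (¬S ∨ ¬R) — ¬S is true.
  12. (R ∨ T) — R is true.
  13. (¬S ∨ ¬Q) — ¬S is true.
  14. (¬R ∨ Q) — Q is true.
  15. (¬R ∨ T) — T is true.
  16. (S ∨ ¬P) — ¬P is true.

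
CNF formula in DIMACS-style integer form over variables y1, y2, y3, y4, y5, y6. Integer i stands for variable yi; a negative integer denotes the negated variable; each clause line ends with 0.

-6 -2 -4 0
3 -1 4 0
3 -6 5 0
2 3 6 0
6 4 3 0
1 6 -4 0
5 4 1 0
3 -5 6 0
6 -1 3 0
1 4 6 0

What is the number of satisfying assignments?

22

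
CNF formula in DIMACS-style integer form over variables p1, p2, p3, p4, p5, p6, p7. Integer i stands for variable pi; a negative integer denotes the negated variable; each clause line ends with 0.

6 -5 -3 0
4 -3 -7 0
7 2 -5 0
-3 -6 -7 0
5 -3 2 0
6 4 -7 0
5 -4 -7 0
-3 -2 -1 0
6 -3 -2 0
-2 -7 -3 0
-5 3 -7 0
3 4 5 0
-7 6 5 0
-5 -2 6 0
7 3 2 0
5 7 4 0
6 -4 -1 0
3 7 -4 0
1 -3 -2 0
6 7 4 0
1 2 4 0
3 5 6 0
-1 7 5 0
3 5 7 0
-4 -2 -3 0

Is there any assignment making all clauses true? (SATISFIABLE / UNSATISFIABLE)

Branch on p1: take p1 = True.
Branch on p2: take p2 = True.
  then p3 is forced to False.
Branch on p4: take p4 = False.
  then p5 is forced to True.
  then p7 is forced to False.
  then p6 is forced to True.
So p1 = True, p2 = True, p3 = False, p4 = False, p5 = True, p6 = True, p7 = False is a satisfying assignment.

SATISFIABLE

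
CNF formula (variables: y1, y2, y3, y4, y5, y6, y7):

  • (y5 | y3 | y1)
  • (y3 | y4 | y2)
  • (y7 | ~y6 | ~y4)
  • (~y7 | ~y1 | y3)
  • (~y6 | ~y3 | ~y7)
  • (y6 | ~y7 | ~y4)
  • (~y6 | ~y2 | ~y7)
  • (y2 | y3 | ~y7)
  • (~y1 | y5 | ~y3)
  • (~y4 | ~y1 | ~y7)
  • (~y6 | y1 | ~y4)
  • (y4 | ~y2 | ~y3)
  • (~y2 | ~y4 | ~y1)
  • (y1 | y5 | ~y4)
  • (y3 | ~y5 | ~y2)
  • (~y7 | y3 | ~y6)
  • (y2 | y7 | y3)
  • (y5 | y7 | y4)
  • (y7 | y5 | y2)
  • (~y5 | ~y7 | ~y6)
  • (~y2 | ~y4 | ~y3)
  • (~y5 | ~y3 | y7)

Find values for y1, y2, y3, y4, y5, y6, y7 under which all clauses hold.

Branch on y1: take y1 = False.
Set y2 = False and propagate.
Branch on y3: take y3 = True.
The remaining clauses are satisfied by y4 = False, y5 = False, y6 = False, y7 = True.
Check each clause:
  1. (y5 | y3 | y1) — y3 is true.
  2. (y3 | y2 | y4) — y3 is true.
  3. (~y4 | y7 | ~y6) — ~y6 is true.
  4. (~y7 | ~y1 | y3) — y3 is true.
  5. (~y3 | ~y6 | ~y7) — ~y6 is true.
  6. (~y7 | ~y4 | y6) — ~y4 is true.
  7. (~y2 | ~y6 | ~y7) — ~y6 is true.
  8. (y3 | ~y7 | y2) — y3 is true.
  9. (~y1 | ~y3 | y5) — ~y1 is true.
  10. (~y7 | ~y4 | ~y1) — ~y4 is true.
  11. (y1 | ~y6 | ~y4) — ~y6 is true.
  12. (~y3 | ~y2 | y4) — ~y2 is true.
  13. (~y2 | ~y1 | ~y4) — ~y4 is true.
  14. (y1 | ~y4 | y5) — ~y4 is true.
  15. (y3 | ~y5 | ~y2) — y3 is true.
  16. (~y7 | y3 | ~y6) — ~y6 is true.
  17. (y3 | y2 | y7) — y3 is true.
  18. (y5 | y7 | y4) — y7 is true.
  19. (y7 | y2 | y5) — y7 is true.
  20. (~y6 | ~y5 | ~y7) — ~y6 is true.
  21. (~y2 | ~y4 | ~y3) — ~y4 is true.
  22. (~y3 | y7 | ~y5) — ~y5 is true.

y1=F, y2=F, y3=T, y4=F, y5=F, y6=F, y7=T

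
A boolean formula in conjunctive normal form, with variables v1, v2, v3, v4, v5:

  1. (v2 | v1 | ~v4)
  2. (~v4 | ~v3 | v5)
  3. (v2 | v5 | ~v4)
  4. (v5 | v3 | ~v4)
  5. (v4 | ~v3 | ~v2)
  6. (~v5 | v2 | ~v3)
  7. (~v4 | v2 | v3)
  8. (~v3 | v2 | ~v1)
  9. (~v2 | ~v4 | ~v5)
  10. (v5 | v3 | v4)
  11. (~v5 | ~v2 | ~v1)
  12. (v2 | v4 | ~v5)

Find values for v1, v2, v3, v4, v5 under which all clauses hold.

v1=False, v2=False, v3=True, v4=False, v5=False

Branch on v1: take v1 = False.
Set v2 = False and propagate.
  then v4 is forced to False.
  then v5 is forced to False.
  then v3 is forced to True.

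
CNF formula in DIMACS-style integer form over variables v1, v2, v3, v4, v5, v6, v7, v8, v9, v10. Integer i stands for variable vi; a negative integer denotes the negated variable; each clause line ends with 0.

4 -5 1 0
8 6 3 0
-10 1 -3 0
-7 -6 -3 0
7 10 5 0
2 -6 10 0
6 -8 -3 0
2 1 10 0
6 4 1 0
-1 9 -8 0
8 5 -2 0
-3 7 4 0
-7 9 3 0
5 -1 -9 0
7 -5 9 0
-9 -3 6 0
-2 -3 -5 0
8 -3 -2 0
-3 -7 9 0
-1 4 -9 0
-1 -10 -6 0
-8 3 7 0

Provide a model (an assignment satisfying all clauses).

Pure literal: v4 appears only positively; assign v4 = True.
Branch on v1: take v1 = False.
Branch on v2: take v2 = True.
Try v3 = False.
For the remaining variables, v5 = True, v6 = False, v7 = True, v8 = True, v9 = True, v10 = False works.

v1=False  v2=True  v3=False  v4=True  v5=True  v6=False  v7=True  v8=True  v9=True  v10=False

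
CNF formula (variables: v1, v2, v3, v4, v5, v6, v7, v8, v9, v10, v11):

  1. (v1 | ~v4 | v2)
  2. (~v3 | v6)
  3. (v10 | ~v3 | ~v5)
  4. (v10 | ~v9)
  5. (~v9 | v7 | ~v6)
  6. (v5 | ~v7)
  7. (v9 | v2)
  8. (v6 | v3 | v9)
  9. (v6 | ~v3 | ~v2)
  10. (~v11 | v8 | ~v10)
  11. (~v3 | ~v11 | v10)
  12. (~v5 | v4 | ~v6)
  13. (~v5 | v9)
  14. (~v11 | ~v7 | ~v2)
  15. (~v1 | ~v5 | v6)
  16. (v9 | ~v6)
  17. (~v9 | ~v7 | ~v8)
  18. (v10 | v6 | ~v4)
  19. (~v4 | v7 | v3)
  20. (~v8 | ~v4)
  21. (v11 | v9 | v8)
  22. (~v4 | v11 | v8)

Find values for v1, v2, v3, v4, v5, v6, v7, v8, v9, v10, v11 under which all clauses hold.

Set v1 = False and propagate.
For the remaining variables, v2 = True, v3 = False, v4 = False, v5 = False, v6 = False, v7 = False, v8 = True, v9 = True, v10 = True, v11 = False works.

v1 = False, v2 = True, v3 = False, v4 = False, v5 = False, v6 = False, v7 = False, v8 = True, v9 = True, v10 = True, v11 = False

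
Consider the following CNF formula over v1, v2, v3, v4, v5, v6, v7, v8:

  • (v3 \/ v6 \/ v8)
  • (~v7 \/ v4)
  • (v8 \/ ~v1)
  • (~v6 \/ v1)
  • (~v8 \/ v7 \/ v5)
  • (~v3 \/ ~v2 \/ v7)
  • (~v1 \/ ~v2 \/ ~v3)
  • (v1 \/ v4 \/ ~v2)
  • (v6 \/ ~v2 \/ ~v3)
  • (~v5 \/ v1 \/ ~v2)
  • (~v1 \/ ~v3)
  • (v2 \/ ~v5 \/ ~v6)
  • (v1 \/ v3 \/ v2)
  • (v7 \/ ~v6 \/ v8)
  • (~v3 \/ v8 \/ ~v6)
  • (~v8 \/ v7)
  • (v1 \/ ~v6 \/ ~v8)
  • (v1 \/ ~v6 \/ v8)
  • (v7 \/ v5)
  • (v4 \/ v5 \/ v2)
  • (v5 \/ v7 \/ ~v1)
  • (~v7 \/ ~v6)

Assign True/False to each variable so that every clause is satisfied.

v1=T  v2=F  v3=F  v4=T  v5=F  v6=F  v7=T  v8=T

Pure literal: v4 appears only positively; assign v4 = True.
Try v1 = True.
  then v8 is forced to True.
  then v3 is forced to False.
  then v7 is forced to True.
  then v6 is forced to False.
v2, v5 are now unconstrained; take v2 = False, v5 = False.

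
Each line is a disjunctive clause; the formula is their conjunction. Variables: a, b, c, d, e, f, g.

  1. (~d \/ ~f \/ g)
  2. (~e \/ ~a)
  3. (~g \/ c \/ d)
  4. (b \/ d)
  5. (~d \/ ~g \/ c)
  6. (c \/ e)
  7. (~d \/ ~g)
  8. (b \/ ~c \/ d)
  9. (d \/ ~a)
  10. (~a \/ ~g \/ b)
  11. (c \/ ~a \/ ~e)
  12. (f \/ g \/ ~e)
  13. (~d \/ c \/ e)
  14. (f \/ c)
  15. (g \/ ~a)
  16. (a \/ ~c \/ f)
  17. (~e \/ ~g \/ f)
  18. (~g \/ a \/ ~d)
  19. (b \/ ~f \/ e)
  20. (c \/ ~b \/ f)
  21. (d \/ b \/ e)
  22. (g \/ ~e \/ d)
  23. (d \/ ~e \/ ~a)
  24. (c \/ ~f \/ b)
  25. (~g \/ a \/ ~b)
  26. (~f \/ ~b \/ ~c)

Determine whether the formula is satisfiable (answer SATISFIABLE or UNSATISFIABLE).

d = True:
  propagation gives g=False, f=False, e=False, c=True; an empty clause results — contradiction.
d = False:
  propagation gives b=True, a=False, g=False, e=False; an empty clause results — contradiction.
Every branch closes, so no satisfying assignment exists.

UNSATISFIABLE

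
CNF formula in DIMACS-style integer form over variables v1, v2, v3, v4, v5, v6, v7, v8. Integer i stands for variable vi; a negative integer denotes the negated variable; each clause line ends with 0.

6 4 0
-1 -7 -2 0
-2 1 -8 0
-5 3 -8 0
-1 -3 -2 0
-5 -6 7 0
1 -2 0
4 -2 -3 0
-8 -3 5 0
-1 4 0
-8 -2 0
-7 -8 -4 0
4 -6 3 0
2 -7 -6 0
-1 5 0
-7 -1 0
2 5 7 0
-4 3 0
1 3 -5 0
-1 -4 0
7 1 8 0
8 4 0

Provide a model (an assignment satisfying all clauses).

Branch on v1: take v1 = False.
  then v2 is forced to False.
Branch on v3: take v3 = True.
The remaining clauses are satisfied by v4 = True, v5 = True, v6 = False, v7 = False, v8 = True.

v1=False, v2=False, v3=True, v4=True, v5=True, v6=False, v7=False, v8=True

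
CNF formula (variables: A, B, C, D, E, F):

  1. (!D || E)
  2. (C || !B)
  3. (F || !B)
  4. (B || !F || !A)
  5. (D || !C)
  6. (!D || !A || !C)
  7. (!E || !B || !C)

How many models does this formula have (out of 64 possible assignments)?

11

Case analysis on B and C:
  B=1, C=1: a clause becomes empty — 0.
  B=1, C=0: a clause becomes empty — 0.
  B=0, C=1: remaining (A,D,E,F) ∈ {(0,1,1,0); (0,1,1,1)} — 2.
  B=0, C=0: 9 of the 16 assignments to (A,D,E,F) work.
Total: 0 + 0 + 2 + 9 = 11.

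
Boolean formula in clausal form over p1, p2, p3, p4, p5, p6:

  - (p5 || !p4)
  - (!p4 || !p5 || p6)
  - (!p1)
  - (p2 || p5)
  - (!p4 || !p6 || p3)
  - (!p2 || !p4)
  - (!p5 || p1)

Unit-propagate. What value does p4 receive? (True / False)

False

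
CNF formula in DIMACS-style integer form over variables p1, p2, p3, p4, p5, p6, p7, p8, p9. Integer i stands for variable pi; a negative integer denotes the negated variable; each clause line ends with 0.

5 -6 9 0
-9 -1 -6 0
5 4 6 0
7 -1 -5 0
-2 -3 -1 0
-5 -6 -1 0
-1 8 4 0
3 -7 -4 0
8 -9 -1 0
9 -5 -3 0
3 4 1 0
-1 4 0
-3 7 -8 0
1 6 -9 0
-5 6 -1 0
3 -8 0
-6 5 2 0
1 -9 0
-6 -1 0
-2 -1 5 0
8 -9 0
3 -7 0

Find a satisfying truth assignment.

p1 = F, p2 = F, p3 = T, p4 = T, p5 = F, p6 = F, p7 = T, p8 = F, p9 = F

Check each clause:
  1. (p5 | ~p6 | p9) — ~p6 is true.
  2. (~p1 | ~p6 | ~p9) — ~p6 is true.
  3. (p6 | p4 | p5) — p4 is true.
  4. (p7 | ~p5 | ~p1) — ~p5 is true.
  5. (~p1 | ~p3 | ~p2) — ~p1 is true.
  6. (~p6 | ~p1 | ~p5) — ~p6 is true.
  7. (p4 | ~p1 | p8) — p4 is true.
  8. (~p4 | p3 | ~p7) — p3 is true.
  9. (~p1 | ~p9 | p8) — ~p1 is true.
  10. (~p3 | ~p5 | p9) — ~p5 is true.
  11. (p1 | p4 | p3) — p3 is true.
  12. (~p1 | p4) — p4 is true.
  13. (~p3 | ~p8 | p7) — ~p8 is true.
  14. (~p9 | p6 | p1) — ~p9 is true.
  15. (~p1 | ~p5 | p6) — ~p5 is true.
  16. (p3 | ~p8) — ~p8 is true.
  17. (~p6 | p2 | p5) — ~p6 is true.
  18. (p1 | ~p9) — ~p9 is true.
  19. (~p6 | ~p1) — ~p6 is true.
  20. (~p1 | ~p2 | p5) — ~p2 is true.
  21. (~p9 | p8) — ~p9 is true.
  22. (~p7 | p3) — p3 is true.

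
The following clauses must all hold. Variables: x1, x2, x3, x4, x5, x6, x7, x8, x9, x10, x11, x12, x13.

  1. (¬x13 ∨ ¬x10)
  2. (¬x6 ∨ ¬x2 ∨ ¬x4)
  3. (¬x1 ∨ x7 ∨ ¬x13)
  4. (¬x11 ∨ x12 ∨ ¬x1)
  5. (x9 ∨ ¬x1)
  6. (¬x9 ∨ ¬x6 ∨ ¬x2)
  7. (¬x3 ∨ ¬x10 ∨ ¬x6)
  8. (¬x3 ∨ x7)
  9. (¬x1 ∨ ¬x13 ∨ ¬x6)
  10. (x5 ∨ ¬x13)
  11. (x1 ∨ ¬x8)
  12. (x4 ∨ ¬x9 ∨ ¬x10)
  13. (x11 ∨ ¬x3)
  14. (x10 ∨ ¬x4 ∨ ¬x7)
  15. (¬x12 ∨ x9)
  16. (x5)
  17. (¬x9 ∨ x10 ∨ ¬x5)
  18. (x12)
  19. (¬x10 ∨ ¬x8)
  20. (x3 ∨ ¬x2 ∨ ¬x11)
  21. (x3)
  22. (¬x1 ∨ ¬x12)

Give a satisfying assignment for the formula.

x1=False, x2=True, x3=True, x4=True, x5=True, x6=False, x7=True, x8=False, x9=True, x10=True, x11=True, x12=True, x13=False

Unit propagation: (x5) forces x5 = True.
Unit propagation: (x12) forces x12 = True.
The clause (x9) is unit: x9 must be True.
The clause (x10) is unit: x10 must be True.
The clause (¬x13) is unit: x13 must be False.
Unit propagation: (x4) forces x4 = True.
The clause (¬x8) is unit: x8 must be False.
Unit propagation: (x3) forces x3 = True.
(¬x6) is a unit clause, so x6 = False.
(x7) is a unit clause, so x7 = True.
(x11) is a unit clause, so x11 = True.
(¬x1) is a unit clause, so x1 = False.
x2 is now unconstrained; take x2 = True.
Check each clause:
  1. (¬x10 ∨ ¬x13) — ¬x13 is true.
  2. (¬x4 ∨ ¬x2 ∨ ¬x6) — ¬x6 is true.
  3. (x7 ∨ ¬x13 ∨ ¬x1) — ¬x13 is true.
  4. (x12 ∨ ¬x1 ∨ ¬x11) — x12 is true.
  5. (x9 ∨ ¬x1) — x9 is true.
  6. (¬x9 ∨ ¬x2 ∨ ¬x6) — ¬x6 is true.
  7. (¬x10 ∨ ¬x3 ∨ ¬x6) — ¬x6 is true.
  8. (¬x3 ∨ x7) — x7 is true.
  9. (¬x6 ∨ ¬x1 ∨ ¬x13) — ¬x6 is true.
  10. (x5 ∨ ¬x13) — ¬x13 is true.
  11. (¬x8 ∨ x1) — ¬x8 is true.
  12. (¬x10 ∨ x4 ∨ ¬x9) — x4 is true.
  13. (¬x3 ∨ x11) — x11 is true.
  14. (¬x4 ∨ x10 ∨ ¬x7) — x10 is true.
  15. (x9 ∨ ¬x12) — x9 is true.
  16. (x5) — x5 is true.
  17. (¬x9 ∨ x10 ∨ ¬x5) — x10 is true.
  18. (x12) — x12 is true.
  19. (¬x8 ∨ ¬x10) — ¬x8 is true.
  20. (x3 ∨ ¬x11 ∨ ¬x2) — x3 is true.
  21. (x3) — x3 is true.
  22. (¬x12 ∨ ¬x1) — ¬x1 is true.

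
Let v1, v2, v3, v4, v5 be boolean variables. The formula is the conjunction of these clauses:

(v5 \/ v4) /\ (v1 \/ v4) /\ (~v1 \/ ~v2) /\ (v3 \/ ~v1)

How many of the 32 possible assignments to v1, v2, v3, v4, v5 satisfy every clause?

Split on v1, then v4.
  v1=T, v4=T: remaining (v2,v3,v5) ∈ {(F,T,F); (F,T,T)} — 2.
  v1=T, v4=F: remaining (v2,v3,v5) ∈ {(F,T,T)} — 1.
  v1=F, v4=T: v2, v3, v5 free → 2^3 = 8.
  v1=F, v4=F: a clause becomes empty — 0.
Total: 2 + 1 + 8 + 0 = 11.

11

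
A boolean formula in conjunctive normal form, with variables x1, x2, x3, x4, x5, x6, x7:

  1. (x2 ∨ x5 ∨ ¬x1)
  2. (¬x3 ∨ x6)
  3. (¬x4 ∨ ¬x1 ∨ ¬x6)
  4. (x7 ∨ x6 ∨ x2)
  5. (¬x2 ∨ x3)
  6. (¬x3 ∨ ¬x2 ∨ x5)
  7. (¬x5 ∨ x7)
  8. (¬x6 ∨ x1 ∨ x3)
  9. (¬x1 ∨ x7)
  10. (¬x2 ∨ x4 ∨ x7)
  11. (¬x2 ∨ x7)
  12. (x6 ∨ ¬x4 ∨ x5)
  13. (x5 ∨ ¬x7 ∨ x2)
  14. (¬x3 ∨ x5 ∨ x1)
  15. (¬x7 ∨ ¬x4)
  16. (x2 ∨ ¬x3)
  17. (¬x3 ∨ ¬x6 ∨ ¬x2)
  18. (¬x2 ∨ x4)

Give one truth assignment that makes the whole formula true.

Try x1 = False.
Set x2 = False and propagate.
  then x3 is forced to False.
  then x6 is forced to False.
  then x7 is forced to True.
  then x5 is forced to True.
  then x4 is forced to False.
Every clause has at least one true literal under this assignment.
Check each clause:
  1. (x5 ∨ ¬x1 ∨ x2) — x5 is true.
  2. (¬x3 ∨ x6) — ¬x3 is true.
  3. (¬x6 ∨ ¬x4 ∨ ¬x1) — ¬x6 is true.
  4. (x7 ∨ x6 ∨ x2) — x7 is true.
  5. (x3 ∨ ¬x2) — ¬x2 is true.
  6. (¬x3 ∨ ¬x2 ∨ x5) — ¬x3 is true.
  7. (x7 ∨ ¬x5) — x7 is true.
  8. (x3 ∨ x1 ∨ ¬x6) — ¬x6 is true.
  9. (x7 ∨ ¬x1) — ¬x1 is true.
  10. (¬x2 ∨ x4 ∨ x7) — ¬x2 is true.
  11. (¬x2 ∨ x7) — ¬x2 is true.
  12. (x5 ∨ ¬x4 ∨ x6) — ¬x4 is true.
  13. (¬x7 ∨ x2 ∨ x5) — x5 is true.
  14. (¬x3 ∨ x1 ∨ x5) — ¬x3 is true.
  15. (¬x7 ∨ ¬x4) — ¬x4 is true.
  16. (x2 ∨ ¬x3) — ¬x3 is true.
  17. (¬x6 ∨ ¬x3 ∨ ¬x2) — ¬x6 is true.
  18. (x4 ∨ ¬x2) — ¬x2 is true.

x1=False, x2=False, x3=False, x4=False, x5=True, x6=False, x7=True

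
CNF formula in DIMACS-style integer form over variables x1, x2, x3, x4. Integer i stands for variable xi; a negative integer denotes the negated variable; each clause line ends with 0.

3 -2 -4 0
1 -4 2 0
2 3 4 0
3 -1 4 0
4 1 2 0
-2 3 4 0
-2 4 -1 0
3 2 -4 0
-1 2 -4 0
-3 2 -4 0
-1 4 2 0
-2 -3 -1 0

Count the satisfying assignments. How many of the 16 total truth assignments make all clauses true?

The models are:
  x1=F x2=T x3=T x4=F
  x1=F x2=T x3=T x4=T
That's 2 in total.

2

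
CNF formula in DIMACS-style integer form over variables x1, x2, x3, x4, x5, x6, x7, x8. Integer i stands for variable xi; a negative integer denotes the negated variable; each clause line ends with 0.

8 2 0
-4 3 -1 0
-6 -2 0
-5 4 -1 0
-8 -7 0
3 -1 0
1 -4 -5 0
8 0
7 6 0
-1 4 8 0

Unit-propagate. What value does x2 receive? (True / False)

(x8) stands alone — x8 = True.
(~x8 | ~x7): since x8 = True, the clause reduces to (~x7). x7 = False.
(x6 | x7) with x7 = False leaves only x6, so x6 = True.
(~x2 | ~x6): since x6 = True, the clause reduces to (~x2). x2 = False.

False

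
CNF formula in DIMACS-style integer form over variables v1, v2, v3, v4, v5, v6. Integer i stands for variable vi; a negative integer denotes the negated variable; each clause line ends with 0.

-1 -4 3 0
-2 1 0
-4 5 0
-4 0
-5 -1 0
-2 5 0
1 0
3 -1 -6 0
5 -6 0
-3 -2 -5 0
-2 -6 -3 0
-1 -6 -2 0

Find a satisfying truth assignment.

The clause (!v4) is unit: v4 must be False.
Unit propagation: (v1) forces v1 = True.
(!v5) is a unit clause, so v5 = False.
The clause (!v2) is unit: v2 must be False.
Unit propagation: (!v6) forces v6 = False.
v3 is now unconstrained; take v3 = True.
Check each clause:
  1. (v3 || !v1 || !v4) — v3 is true.
  2. (!v2 || v1) — v1 is true.
  3. (!v4 || v5) — !v4 is true.
  4. (!v4) — !v4 is true.
  5. (!v1 || !v5) — !v5 is true.
  6. (!v2 || v5) — !v2 is true.
  7. (v1) — v1 is true.
  8. (!v1 || v3 || !v6) — !v6 is true.
  9. (!v6 || v5) — !v6 is true.
  10. (!v3 || !v2 || !v5) — !v5 is true.
  11. (!v3 || !v6 || !v2) — !v6 is true.
  12. (!v2 || !v1 || !v6) — !v6 is true.

v1=True, v2=False, v3=True, v4=False, v5=False, v6=False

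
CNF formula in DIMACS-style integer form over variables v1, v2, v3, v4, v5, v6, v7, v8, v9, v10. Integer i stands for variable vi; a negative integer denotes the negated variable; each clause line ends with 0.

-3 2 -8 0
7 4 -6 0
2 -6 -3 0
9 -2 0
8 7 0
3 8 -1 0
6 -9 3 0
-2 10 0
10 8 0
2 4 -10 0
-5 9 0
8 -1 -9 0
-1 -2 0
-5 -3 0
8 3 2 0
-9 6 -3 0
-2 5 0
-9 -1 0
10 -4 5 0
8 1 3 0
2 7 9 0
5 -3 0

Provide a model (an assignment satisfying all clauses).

v1=False, v2=False, v3=False, v4=True, v5=False, v6=True, v7=True, v8=True, v9=True, v10=True

Pure literal: v7 appears only positively; assign v7 = True.
Set v1 = False and propagate.
The remaining clauses are satisfied by v2 = False, v3 = False, v4 = True, v5 = False, v6 = True, v8 = True, v9 = True, v10 = True.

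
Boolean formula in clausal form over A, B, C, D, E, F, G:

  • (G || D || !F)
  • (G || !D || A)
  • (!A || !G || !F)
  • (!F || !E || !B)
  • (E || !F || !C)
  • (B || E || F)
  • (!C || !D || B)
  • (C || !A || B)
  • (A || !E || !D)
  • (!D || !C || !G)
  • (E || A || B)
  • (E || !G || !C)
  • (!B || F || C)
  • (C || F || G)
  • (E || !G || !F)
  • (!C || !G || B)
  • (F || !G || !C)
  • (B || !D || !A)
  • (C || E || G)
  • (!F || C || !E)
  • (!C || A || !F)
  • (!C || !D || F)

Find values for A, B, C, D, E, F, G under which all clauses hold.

A=True, B=False, C=True, D=False, E=True, F=False, G=False

Check each clause:
  1. (D || G || !F) — !F is true.
  2. (G || !D || A) — A is true.
  3. (!A || !F || !G) — !G is true.
  4. (!E || !B || !F) — !F is true.
  5. (!C || E || !F) — !F is true.
  6. (B || F || E) — E is true.
  7. (B || !D || !C) — !D is true.
  8. (B || !A || C) — C is true.
  9. (!D || !E || A) — A is true.
  10. (!G || !D || !C) — !G is true.
  11. (E || A || B) — A is true.
  12. (!G || !C || E) — !G is true.
  13. (!B || C || F) — C is true.
  14. (G || F || C) — C is true.
  15. (E || !G || !F) — !G is true.
  16. (!C || B || !G) — !G is true.
  17. (!C || !G || F) — !G is true.
  18. (B || !A || !D) — !D is true.
  19. (E || G || C) — C is true.
  20. (!E || !F || C) — !F is true.
  21. (A || !C || !F) — A is true.
  22. (!D || !C || F) — !D is true.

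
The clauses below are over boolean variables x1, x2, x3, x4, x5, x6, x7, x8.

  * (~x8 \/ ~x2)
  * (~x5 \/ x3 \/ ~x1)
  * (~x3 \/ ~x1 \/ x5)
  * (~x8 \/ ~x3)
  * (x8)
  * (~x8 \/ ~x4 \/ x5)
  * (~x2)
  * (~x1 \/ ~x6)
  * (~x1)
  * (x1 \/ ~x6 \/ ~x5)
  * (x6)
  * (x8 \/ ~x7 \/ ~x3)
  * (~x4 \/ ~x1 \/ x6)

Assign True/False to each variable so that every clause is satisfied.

(x8) is a unit clause, so x8 = True.
The clause (~x2) is unit: x2 must be False.
The clause (~x3) is unit: x3 must be False.
Unit propagation: (~x1) forces x1 = False.
The clause (x6) is unit: x6 must be True.
(~x5) is a unit clause, so x5 = False.
(~x4) is a unit clause, so x4 = False.
x7 is now unconstrained; take x7 = False.
Every clause has at least one true literal under this assignment.

x1 = F, x2 = F, x3 = F, x4 = F, x5 = F, x6 = T, x7 = F, x8 = T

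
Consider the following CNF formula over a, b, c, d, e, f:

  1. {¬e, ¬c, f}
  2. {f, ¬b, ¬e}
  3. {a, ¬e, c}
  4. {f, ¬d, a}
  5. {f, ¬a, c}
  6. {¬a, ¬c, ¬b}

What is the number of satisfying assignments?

Split on a, then c.
  a=T, c=T: d free; 3 ways for (b,e,f) × 2^1 = 6.
  a=T, c=F: forces f=T; b, d, e free → 2^3 = 8.
  a=F, c=T: b free; 5 ways for (d,e,f) × 2^1 = 10.
  a=F, c=F: b free; 3 ways for (d,e,f) × 2^1 = 6.
Total: 6 + 8 + 10 + 6 = 30.

30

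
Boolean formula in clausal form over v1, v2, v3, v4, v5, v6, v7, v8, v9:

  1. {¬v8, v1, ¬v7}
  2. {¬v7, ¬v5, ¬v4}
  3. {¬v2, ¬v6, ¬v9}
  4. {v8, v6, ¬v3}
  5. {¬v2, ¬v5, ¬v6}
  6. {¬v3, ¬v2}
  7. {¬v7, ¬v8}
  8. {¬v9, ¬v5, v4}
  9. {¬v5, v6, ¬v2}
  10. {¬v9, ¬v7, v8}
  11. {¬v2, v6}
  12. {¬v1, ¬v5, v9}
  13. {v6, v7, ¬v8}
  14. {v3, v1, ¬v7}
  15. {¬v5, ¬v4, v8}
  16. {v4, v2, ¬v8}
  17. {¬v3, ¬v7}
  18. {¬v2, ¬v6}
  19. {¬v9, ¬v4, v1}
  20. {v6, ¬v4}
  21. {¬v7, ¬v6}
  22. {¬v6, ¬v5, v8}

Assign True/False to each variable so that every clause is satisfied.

v1=False, v2=False, v3=True, v4=True, v5=False, v6=True, v7=False, v8=True, v9=False

Pure literal: v5 appears only negated; assign v5 = False.
Try v1 = False.
Branch on v2: take v2 = False.
Try v3 = True.
  then v7 is forced to False.
For the remaining variables, v4 = True, v6 = True, v8 = True, v9 = False works.
Every clause has at least one true literal under this assignment.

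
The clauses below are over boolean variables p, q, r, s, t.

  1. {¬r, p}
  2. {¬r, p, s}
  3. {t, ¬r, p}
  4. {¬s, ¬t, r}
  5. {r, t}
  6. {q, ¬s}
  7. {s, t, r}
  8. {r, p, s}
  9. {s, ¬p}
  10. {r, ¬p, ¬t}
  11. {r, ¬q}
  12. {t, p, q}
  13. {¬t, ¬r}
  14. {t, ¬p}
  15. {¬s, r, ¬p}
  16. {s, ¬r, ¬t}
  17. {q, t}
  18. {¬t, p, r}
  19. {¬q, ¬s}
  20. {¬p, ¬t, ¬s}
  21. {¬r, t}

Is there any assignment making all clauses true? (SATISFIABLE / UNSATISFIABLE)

UNSATISFIABLE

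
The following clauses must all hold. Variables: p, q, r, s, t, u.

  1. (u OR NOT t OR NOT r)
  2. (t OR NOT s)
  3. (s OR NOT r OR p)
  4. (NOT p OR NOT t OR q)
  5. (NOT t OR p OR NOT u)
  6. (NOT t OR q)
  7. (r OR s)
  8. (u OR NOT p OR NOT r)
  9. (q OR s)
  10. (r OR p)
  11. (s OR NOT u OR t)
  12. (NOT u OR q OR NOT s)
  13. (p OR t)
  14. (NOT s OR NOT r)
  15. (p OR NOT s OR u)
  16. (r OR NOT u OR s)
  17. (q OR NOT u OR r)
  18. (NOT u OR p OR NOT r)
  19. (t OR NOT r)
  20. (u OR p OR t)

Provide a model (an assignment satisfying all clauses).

p=True  q=True  r=True  s=False  t=True  u=True

Check each clause:
  1. (NOT r OR u OR NOT t) — u is true.
  2. (NOT s OR t) — NOT s is true.
  3. (NOT r OR p OR s) — p is true.
  4. (NOT t OR NOT p OR q) — q is true.
  5. (NOT u OR NOT t OR p) — p is true.
  6. (q OR NOT t) — q is true.
  7. (r OR s) — r is true.
  8. (NOT p OR NOT r OR u) — u is true.
  9. (s OR q) — q is true.
  10. (p OR r) — p is true.
  11. (t OR s OR NOT u) — t is true.
  12. (NOT s OR NOT u OR q) — q is true.
  13. (t OR p) — p is true.
  14. (NOT s OR NOT r) — NOT s is true.
  15. (u OR NOT s OR p) — p is true.
  16. (r OR s OR NOT u) — r is true.
  17. (q OR NOT u OR r) — q is true.
  18. (NOT r OR NOT u OR p) — p is true.
  19. (NOT r OR t) — t is true.
  20. (t OR p OR u) — p is true.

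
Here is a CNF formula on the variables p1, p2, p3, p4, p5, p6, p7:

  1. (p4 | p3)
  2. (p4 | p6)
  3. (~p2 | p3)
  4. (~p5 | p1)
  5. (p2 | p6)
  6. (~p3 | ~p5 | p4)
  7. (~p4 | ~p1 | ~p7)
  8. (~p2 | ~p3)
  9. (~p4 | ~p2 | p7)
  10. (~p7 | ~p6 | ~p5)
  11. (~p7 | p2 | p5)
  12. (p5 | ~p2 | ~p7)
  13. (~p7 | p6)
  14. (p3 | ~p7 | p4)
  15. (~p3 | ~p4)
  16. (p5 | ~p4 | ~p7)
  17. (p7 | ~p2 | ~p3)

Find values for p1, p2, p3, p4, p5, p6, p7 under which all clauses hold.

p1=T, p2=F, p3=F, p4=T, p5=T, p6=T, p7=F

Branch on p1: take p1 = True.
Set p2 = False and propagate.
  then p6 is forced to True.
Try p3 = False.
  then p4 is forced to True.
  then p7 is forced to False.
p5 is now unconstrained; take p5 = True.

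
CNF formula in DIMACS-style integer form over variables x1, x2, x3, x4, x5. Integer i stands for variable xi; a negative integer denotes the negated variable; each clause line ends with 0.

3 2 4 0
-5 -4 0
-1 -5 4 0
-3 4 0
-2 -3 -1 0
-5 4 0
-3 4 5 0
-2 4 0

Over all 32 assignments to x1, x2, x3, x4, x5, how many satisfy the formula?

7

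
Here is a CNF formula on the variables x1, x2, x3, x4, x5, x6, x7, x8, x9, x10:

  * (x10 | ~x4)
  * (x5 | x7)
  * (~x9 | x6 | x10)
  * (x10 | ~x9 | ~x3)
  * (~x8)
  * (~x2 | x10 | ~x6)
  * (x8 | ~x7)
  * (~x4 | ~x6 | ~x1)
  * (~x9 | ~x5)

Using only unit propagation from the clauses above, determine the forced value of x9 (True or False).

False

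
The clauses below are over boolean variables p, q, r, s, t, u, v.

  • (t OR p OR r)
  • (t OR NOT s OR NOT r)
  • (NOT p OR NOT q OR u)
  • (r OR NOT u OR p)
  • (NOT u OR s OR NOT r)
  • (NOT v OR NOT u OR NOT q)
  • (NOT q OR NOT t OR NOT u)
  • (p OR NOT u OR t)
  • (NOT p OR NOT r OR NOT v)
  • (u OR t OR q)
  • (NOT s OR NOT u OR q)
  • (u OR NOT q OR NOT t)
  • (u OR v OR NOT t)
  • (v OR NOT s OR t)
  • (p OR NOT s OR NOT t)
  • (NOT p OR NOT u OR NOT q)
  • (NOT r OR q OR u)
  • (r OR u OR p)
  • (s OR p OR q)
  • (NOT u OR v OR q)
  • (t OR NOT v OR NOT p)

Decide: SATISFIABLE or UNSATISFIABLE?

SATISFIABLE

Branch on p: take p = False.
Try q = True.
Branch on r: take r = True.
For the remaining variables, s = False, t = False, u = False, v = True works.
Every clause has at least one true literal under this assignment.
So p=False, q=True, r=True, s=False, t=False, u=False, v=True is a satisfying assignment.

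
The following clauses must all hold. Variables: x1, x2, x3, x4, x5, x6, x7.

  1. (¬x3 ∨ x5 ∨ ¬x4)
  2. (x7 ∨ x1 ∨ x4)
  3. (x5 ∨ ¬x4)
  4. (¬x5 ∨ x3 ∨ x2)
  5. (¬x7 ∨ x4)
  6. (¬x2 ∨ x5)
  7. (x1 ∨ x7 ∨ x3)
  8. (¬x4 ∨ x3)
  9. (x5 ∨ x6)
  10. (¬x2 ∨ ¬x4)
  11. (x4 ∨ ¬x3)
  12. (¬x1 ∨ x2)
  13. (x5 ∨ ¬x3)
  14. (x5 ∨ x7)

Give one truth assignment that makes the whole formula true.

x1 = T, x2 = T, x3 = F, x4 = F, x5 = T, x6 = T, x7 = F

Check each clause:
  1. (¬x3 ∨ ¬x4 ∨ x5) — ¬x3 is true.
  2. (x1 ∨ x7 ∨ x4) — x1 is true.
  3. (¬x4 ∨ x5) — ¬x4 is true.
  4. (x2 ∨ x3 ∨ ¬x5) — x2 is true.
  5. (¬x7 ∨ x4) — ¬x7 is true.
  6. (x5 ∨ ¬x2) — x5 is true.
  7. (x7 ∨ x1 ∨ x3) — x1 is true.
  8. (x3 ∨ ¬x4) — ¬x4 is true.
  9. (x5 ∨ x6) — x5 is true.
  10. (¬x2 ∨ ¬x4) — ¬x4 is true.
  11. (x4 ∨ ¬x3) — ¬x3 is true.
  12. (¬x1 ∨ x2) — x2 is true.
  13. (x5 ∨ ¬x3) — x5 is true.
  14. (x7 ∨ x5) — x5 is true.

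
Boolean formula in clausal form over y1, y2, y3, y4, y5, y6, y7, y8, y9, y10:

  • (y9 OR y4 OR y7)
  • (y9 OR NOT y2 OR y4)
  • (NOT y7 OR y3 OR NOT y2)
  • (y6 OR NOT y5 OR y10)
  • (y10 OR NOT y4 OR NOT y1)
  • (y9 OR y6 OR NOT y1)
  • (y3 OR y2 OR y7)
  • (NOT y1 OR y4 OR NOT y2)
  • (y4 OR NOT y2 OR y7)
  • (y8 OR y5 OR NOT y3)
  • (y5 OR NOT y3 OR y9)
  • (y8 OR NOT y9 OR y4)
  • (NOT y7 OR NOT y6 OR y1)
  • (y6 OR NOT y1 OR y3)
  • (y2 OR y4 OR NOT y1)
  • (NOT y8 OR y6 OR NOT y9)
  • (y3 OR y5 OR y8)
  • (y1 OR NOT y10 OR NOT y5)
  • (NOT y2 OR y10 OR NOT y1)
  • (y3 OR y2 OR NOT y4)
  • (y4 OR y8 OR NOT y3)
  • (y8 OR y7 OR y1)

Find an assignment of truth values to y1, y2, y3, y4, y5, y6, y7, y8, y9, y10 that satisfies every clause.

Branch on y1: take y1 = True.
The remaining clauses are satisfied by y2 = True, y3 = False, y4 = True, y5 = True, y6 = True, y7 = False, y8 = True, y9 = True, y10 = True.
Every clause has at least one true literal under this assignment.

y1=True, y2=True, y3=False, y4=True, y5=True, y6=True, y7=False, y8=True, y9=True, y10=True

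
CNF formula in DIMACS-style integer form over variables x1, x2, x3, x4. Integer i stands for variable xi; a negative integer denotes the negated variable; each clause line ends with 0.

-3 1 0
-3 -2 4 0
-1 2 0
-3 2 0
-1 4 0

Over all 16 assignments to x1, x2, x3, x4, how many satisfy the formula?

Satisfying assignments:
  x1=0 x2=0 x3=0 x4=0
  x1=0 x2=0 x3=0 x4=1
  x1=0 x2=1 x3=0 x4=0
  x1=0 x2=1 x3=0 x4=1
  x1=1 x2=1 x3=0 x4=1
  x1=1 x2=1 x3=1 x4=1
That's 6 in total.

6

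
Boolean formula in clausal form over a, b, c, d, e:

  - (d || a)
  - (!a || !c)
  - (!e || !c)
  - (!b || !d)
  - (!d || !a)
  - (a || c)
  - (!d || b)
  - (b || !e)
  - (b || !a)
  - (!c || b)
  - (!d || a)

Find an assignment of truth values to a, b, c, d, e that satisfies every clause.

a=True, b=True, c=False, d=False, e=True

Check each clause:
  1. (d || a) — a is true.
  2. (!c || !a) — !c is true.
  3. (!c || !e) — !c is true.
  4. (!b || !d) — !d is true.
  5. (!a || !d) — !d is true.
  6. (a || c) — a is true.
  7. (!d || b) — b is true.
  8. (b || !e) — b is true.
  9. (b || !a) — b is true.
  10. (!c || b) — b is true.
  11. (a || !d) — a is true.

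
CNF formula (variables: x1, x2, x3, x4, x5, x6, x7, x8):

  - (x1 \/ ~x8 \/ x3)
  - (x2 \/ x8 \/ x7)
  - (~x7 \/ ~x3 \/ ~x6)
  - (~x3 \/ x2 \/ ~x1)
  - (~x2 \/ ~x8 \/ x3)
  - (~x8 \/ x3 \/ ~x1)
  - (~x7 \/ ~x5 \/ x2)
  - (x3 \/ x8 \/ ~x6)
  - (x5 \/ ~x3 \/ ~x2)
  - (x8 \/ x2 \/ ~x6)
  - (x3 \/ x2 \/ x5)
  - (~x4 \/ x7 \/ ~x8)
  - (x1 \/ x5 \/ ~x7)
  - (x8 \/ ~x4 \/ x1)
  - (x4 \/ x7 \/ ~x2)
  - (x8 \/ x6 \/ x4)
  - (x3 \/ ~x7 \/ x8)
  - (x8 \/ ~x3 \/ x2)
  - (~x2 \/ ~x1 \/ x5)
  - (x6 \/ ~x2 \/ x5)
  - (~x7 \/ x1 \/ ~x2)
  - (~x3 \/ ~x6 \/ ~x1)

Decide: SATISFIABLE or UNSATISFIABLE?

SATISFIABLE

Try x1 = False.
Set x2 = False and propagate.
Branch on x3: take x3 = True.
  then x8 is forced to True.
For the remaining variables, x4 = False, x5 = True, x6 = False, x7 = False works.
Every clause has at least one true literal under this assignment.
So x1=0, x2=0, x3=1, x4=0, x5=1, x6=0, x7=0, x8=1 is a satisfying assignment.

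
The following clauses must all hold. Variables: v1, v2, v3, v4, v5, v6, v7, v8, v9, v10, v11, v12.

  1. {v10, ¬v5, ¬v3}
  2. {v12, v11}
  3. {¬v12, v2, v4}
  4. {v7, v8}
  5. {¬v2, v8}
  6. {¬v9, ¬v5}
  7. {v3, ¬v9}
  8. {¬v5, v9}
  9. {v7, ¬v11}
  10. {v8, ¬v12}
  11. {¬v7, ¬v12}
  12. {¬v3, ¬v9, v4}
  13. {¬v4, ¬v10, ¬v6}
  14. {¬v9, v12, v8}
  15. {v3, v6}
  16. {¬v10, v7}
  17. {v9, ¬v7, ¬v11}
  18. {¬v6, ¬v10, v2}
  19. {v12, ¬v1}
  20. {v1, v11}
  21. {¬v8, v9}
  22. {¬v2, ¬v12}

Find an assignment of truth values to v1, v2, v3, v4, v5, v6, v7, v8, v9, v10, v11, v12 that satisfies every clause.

v5 occurs only negated in the remaining clauses — set v5 = False.
Branch on v1: take v1 = False.
  then v11 is forced to True.
  then v7 is forced to True.
  then v12 is forced to False.
  then v9 is forced to True.
  then v3 is forced to True.
  then v4 is forced to True.
  then v8 is forced to True.
For the remaining variables, v2 = True, v6 = True, v10 = False works.

v1=0, v2=1, v3=1, v4=1, v5=0, v6=1, v7=1, v8=1, v9=1, v10=0, v11=1, v12=0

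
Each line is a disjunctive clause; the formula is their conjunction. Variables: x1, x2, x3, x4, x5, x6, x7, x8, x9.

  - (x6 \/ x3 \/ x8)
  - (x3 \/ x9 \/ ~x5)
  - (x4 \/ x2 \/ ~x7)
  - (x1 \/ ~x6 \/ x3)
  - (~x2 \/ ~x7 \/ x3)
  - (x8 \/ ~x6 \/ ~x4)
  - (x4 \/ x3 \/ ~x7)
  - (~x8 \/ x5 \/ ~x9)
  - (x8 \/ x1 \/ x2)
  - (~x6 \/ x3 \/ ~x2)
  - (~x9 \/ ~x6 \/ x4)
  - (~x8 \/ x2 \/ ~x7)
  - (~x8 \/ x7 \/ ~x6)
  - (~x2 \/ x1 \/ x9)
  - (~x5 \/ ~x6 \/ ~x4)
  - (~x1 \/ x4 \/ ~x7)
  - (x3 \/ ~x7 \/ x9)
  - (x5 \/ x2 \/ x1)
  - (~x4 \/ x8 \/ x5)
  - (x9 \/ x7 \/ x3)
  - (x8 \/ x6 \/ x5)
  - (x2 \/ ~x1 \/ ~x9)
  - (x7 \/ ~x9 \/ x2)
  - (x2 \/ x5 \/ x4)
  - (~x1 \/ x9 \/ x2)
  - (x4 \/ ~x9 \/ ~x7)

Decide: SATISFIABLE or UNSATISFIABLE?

Pure literal: x3 appears only positively; assign x3 = True.
Set x1 = True and propagate.
The remaining clauses are satisfied by x2 = True, x4 = True, x5 = True, x6 = False, x7 = False, x8 = False, x9 = True.
So x1 = 1, x2 = 1, x3 = 1, x4 = 1, x5 = 1, x6 = 0, x7 = 0, x8 = 0, x9 = 1 is a satisfying assignment.

SATISFIABLE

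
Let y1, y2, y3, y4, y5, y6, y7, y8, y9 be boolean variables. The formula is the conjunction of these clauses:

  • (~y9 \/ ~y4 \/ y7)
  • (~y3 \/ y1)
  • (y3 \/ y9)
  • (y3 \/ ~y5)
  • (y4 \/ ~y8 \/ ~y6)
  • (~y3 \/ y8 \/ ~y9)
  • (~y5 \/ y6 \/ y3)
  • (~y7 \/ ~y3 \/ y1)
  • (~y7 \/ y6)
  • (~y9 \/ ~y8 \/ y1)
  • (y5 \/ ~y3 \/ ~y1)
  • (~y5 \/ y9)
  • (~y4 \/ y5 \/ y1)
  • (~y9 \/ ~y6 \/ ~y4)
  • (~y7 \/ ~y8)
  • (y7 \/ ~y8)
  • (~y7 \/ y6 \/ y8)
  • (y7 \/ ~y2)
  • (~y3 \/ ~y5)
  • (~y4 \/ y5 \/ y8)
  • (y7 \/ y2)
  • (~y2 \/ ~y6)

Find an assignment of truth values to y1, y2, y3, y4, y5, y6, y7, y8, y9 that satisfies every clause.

y1=False  y2=False  y3=False  y4=False  y5=False  y6=True  y7=True  y8=False  y9=True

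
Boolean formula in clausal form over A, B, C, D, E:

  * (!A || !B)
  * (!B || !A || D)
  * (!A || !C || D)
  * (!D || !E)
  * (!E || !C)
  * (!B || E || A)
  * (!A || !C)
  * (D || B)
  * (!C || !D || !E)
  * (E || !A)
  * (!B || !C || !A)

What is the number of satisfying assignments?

3

Satisfying assignments:
  A=0 B=0 C=0 D=1 E=0
  A=0 B=0 C=1 D=1 E=0
  A=0 B=1 C=0 D=0 E=1
Count: 3.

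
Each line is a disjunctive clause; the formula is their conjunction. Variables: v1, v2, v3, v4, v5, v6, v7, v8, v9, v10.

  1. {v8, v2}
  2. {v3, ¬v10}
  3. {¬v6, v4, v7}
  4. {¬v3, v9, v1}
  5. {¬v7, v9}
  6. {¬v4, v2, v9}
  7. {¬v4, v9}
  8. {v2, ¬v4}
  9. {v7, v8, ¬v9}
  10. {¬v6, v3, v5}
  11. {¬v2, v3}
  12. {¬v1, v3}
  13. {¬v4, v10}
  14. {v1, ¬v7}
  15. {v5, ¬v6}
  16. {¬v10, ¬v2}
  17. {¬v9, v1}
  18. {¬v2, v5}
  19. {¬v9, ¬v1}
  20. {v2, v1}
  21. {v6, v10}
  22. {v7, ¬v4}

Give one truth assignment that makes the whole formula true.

Pure literal: v8 appears only positively; assign v8 = True.
Set v1 = True and propagate.
  then v3 is forced to True.
  then v9 is forced to False.
  then v7 is forced to False.
  then v4 is forced to False.
  then v6 is forced to False.
  then v10 is forced to True.
  then v2 is forced to False.
v5 is now unconstrained; take v5 = False.

v1=T, v2=F, v3=T, v4=F, v5=F, v6=F, v7=F, v8=T, v9=F, v10=T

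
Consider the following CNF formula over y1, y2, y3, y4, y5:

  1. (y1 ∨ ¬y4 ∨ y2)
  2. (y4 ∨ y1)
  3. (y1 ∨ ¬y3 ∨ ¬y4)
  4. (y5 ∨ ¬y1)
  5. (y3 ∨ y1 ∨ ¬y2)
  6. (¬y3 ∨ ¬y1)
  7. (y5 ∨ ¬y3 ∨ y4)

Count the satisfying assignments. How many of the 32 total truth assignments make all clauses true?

4

The models are:
  y1=T y2=F y3=F y4=F y5=T
  y1=T y2=F y3=F y4=T y5=T
  y1=T y2=T y3=F y4=F y5=T
  y1=T y2=T y3=F y4=T y5=T
Count: 4.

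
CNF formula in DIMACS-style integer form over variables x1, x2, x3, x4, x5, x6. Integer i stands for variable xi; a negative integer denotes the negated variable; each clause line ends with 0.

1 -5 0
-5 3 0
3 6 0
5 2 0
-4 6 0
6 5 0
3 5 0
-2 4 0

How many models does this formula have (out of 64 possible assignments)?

6

Satisfying assignments:
  x1=0 x2=1 x3=1 x4=1 x5=0 x6=1
  x1=1 x2=0 x3=1 x4=0 x5=1 x6=0
  x1=1 x2=0 x3=1 x4=0 x5=1 x6=1
  x1=1 x2=0 x3=1 x4=1 x5=1 x6=1
  x1=1 x2=1 x3=1 x4=1 x5=0 x6=1
  x1=1 x2=1 x3=1 x4=1 x5=1 x6=1
That's 6 in total.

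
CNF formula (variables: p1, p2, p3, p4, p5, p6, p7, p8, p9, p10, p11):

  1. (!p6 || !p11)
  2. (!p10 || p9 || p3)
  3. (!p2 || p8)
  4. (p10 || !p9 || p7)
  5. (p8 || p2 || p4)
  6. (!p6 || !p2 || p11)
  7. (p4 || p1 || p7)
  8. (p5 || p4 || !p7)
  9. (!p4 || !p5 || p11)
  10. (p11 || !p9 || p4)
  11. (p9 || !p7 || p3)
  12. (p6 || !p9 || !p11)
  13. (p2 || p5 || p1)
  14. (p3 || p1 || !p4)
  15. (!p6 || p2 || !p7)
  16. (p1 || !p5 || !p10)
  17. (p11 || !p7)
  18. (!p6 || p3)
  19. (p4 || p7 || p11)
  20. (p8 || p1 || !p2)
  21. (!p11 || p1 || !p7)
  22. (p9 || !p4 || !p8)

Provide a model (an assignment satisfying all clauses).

p1=1, p2=0, p3=1, p4=1, p5=1, p6=0, p7=1, p8=0, p9=0, p10=1, p11=1

Pure literal: p1 appears only positively; assign p1 = True.
Pure literal: p3 appears only positively; assign p3 = True.
Try p2 = False.
Try p4 = True.
For the remaining variables, p5 = True, p6 = False, p7 = True, p8 = False, p9 = False, p10 = True, p11 = True works.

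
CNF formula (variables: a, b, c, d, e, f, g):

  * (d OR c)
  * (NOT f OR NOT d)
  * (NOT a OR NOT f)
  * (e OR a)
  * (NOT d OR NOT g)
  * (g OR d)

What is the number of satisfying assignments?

20

Case analysis on d and a:
  d=1, a=1: forces f=0; g=0; b, c, e free → 2^3 = 8.
  d=1, a=0: remaining (b,c,e,f,g) ∈ {(0,0,1,0,0); (0,1,1,0,0); (1,0,1,0,0); (1,1,1,0,0)} — 4.
  d=0, a=1: remaining (b,c,e,f,g) ∈ {(0,1,0,0,1); (0,1,1,0,1); (1,1,0,0,1); (1,1,1,0,1)} — 4.
  d=0, a=0: remaining (b,c,e,f,g) ∈ {(0,1,1,0,1); (0,1,1,1,1); (1,1,1,0,1); (1,1,1,1,1)} — 4.
Total: 8 + 4 + 4 + 4 = 20.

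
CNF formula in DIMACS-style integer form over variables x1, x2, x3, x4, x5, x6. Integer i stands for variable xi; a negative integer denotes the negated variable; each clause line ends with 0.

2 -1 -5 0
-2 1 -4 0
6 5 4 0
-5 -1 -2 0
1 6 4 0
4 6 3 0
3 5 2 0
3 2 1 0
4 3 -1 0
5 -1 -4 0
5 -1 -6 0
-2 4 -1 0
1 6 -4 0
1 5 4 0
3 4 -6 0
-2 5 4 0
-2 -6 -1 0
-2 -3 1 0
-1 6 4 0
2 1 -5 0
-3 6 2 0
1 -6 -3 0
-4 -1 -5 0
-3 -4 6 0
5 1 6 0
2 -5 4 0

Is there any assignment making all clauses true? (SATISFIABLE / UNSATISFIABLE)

x1 = True:
  x4 = True:
    propagation gives x5=True; an empty clause results — contradiction.
  x4 = False:
    propagation gives x3=True, x2=False, x5=False, x6=True; an empty clause results — contradiction.
x1 = False:
  x4 = True:
    propagation gives x2=False, x3=True, x6=True; an empty clause results — contradiction.
  x4 = False:
    propagation gives x6=True, x5=True, x3=True; an empty clause results — contradiction.
Every branch closes, so no satisfying assignment exists.

UNSATISFIABLE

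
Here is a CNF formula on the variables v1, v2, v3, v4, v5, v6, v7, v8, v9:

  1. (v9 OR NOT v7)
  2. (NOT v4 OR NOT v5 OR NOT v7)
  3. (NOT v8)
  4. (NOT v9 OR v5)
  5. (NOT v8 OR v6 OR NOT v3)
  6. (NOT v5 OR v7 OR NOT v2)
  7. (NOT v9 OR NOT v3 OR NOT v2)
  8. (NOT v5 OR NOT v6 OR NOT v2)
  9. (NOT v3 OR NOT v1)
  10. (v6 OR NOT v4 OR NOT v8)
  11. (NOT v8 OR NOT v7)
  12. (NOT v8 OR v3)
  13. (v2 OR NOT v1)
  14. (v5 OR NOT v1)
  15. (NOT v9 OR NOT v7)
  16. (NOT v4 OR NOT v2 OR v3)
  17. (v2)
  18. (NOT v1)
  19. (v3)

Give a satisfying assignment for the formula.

The clause (NOT v8) is unit: v8 must be False.
Unit propagation: (v2) forces v2 = True.
(NOT v1) is a unit clause, so v1 = False.
(v3) is a unit clause, so v3 = True.
(NOT v9) is a unit clause, so v9 = False.
The clause (NOT v7) is unit: v7 must be False.
(NOT v5) is a unit clause, so v5 = False.
v4, v6 are now unconstrained; take v4 = True, v6 = False.

v1 = 0, v2 = 1, v3 = 1, v4 = 1, v5 = 0, v6 = 0, v7 = 0, v8 = 0, v9 = 0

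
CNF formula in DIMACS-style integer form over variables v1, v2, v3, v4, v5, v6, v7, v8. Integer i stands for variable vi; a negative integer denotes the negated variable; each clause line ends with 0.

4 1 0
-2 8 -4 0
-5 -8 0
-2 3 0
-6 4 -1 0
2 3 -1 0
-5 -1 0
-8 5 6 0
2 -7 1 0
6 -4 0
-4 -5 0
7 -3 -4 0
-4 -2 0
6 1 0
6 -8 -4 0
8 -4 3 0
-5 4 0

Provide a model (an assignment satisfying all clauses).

Try v1 = True.
  then v5 is forced to False.
Try v2 = False.
  then v3 is forced to True.
Set v4 = False and propagate.
  then v6 is forced to False.
  then v8 is forced to False.
v7 is now unconstrained; take v7 = True.

v1=1, v2=0, v3=1, v4=0, v5=0, v6=0, v7=1, v8=0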